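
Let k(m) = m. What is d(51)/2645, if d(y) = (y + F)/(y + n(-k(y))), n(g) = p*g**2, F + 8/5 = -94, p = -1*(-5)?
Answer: -223/172665600 ≈ -1.2915e-6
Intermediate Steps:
p = 5
F = -478/5 (F = -8/5 - 94 = -478/5 ≈ -95.600)
n(g) = 5*g**2
d(y) = (-478/5 + y)/(y + 5*y**2) (d(y) = (y - 478/5)/(y + 5*(-y)**2) = (-478/5 + y)/(y + 5*y**2))
d(51)/2645 = ((-478/5 + 51)/(51*(1 + 5*51)))/2645 = ((1/51)*(-223/5)/(1 + 255))*(1/2645) = ((1/51)*(-223/5)/256)*(1/2645) = ((1/51)*(1/256)*(-223/5))*(1/2645) = -223/65280*1/2645 = -223/172665600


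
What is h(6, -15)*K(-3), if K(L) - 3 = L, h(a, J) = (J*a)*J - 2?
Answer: 0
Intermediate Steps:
h(a, J) = -2 + a*J² (h(a, J) = a*J² - 2 = -2 + a*J²)
K(L) = 3 + L
h(6, -15)*K(-3) = (-2 + 6*(-15)²)*(3 - 3) = (-2 + 6*225)*0 = (-2 + 1350)*0 = 1348*0 = 0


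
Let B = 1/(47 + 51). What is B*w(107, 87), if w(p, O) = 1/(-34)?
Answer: -1/3332 ≈ -0.00030012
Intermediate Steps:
w(p, O) = -1/34
B = 1/98 ≈ 0.010204
B*w(107, 87) = (1/98)*(-1/34) = -1/3332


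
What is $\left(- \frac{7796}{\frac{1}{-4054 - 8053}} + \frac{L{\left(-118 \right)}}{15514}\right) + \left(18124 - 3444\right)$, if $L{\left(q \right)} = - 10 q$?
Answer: $\frac{732267409554}{7757} \approx 9.4401 \cdot 10^{7}$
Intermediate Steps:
$\left(- \frac{7796}{\frac{1}{-4054 - 8053}} + \frac{L{\left(-118 \right)}}{15514}\right) + \left(18124 - 3444\right) = \left(- \frac{7796}{\frac{1}{-4054 - 8053}} + \frac{\left(-10\right) \left(-118\right)}{15514}\right) + \left(18124 - 3444\right) = \left(- \frac{7796}{\frac{1}{-12107}} + 1180 \cdot \frac{1}{15514}\right) + 14680 = \left(- \frac{7796}{- \frac{1}{12107}} + \frac{590}{7757}\right) + 14680 = \left(\left(-7796\right) \left(-12107\right) + \frac{590}{7757}\right) + 14680 = \left(94386172 + \frac{590}{7757}\right) + 14680 = \frac{732153536794}{7757} + 14680 = \frac{732267409554}{7757}$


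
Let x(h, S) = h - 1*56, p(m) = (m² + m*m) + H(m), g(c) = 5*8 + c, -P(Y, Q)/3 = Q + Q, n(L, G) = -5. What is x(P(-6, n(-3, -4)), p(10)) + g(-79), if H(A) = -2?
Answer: -65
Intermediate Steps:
P(Y, Q) = -6*Q (P(Y, Q) = -3*(Q + Q) = -6*Q)
g(c) = 40 + c
p(m) = -2 + 2*m² (p(m) = (m² + m*m) - 2 = (m² + m²) - 2 = 2*m² - 2 = -2 + 2*m²)
x(h, S) = -56 + h (x(h, S) = h - 56 = -56 + h)
x(P(-6, n(-3, -4)), p(10)) + g(-79) = (-56 - 6*(-5)) + (40 - 79) = (-56 + 30) - 39 = -26 - 39 = -65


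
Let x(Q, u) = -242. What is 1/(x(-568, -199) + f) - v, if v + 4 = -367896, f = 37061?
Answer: 13545710101/36819 ≈ 3.6790e+5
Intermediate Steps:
v = -367900 (v = -4 - 367896 = -367900)
1/(x(-568, -199) + f) - v = 1/(-242 + 37061) - 1*(-367900) = 1/36819 + 367900 = 13545710101/36819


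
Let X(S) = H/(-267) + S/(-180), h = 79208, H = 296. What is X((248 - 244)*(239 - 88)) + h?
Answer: 317210161/4005 ≈ 79204.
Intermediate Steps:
X(S) = -296/267 - S/180 (X(S) = 296/(-267) + S/(-180) = 296*(-1/267) + S*(-1/180) = -296/267 - S/180)
X((248 - 244)*(239 - 88)) + h = (-296/267 - (248 - 244)*(239 - 88)/180) + 79208 = (-296/267 - 151/45) + 79208 = -17879/4005 + 79208 = 317210161/4005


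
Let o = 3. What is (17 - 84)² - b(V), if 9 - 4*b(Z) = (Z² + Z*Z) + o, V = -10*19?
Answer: 45075/2 ≈ 22538.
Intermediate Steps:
V = -190
b(Z) = 3/2 - Z²/2 (b(Z) = 9/4 - ((Z² + Z*Z) + 3)/4 = 9/4 - ((Z² + Z²) + 3)/4 = 9/4 - (2*Z² + 3)/4 = 9/4 - (3 + 2*Z²)/4 = 9/4 + (-¾ - Z²/2) = 3/2 - Z²/2)
(17 - 84)² - b(V) = (17 - 84)² - (3/2 - ½*(-190)²) = (-67)² - (3/2 - ½*36100) = 4489 - (3/2 - 18050) = 4489 - 1*(-36097/2) = 4489 + 36097/2 = 45075/2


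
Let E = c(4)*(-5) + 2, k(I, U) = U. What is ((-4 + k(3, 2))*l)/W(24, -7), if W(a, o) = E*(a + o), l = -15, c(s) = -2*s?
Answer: 5/119 ≈ 0.042017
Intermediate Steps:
E = 42 (E = -2*4*(-5) + 2 = -8*(-5) + 2 = 40 + 2 = 42)
W(a, o) = 42*a + 42*o (W(a, o) = 42*(a + o) = 42*a + 42*o)
((-4 + k(3, 2))*l)/W(24, -7) = ((-4 + 2)*(-15))/(42*24 + 42*(-7)) = (-2*(-15))/(1008 - 294) = 30/714 = 30*(1/714) = 5/119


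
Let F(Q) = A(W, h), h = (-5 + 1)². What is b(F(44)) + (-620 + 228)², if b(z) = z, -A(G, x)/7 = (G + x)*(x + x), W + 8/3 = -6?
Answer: 456064/3 ≈ 1.5202e+5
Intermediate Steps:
W = -26/3 (W = -8/3 - 6 = -26/3 ≈ -8.6667)
h = 16 (h = (-4)² = 16)
A(G, x) = -14*x*(G + x) (A(G, x) = -7*(G + x)*(x + x) = -7*(G + x)*2*x = -14*x*(G + x))
F(Q) = -4928/3 (F(Q) = -14*16*(-26/3 + 16) = -14*16*22/3 = -4928/3)
b(F(44)) + (-620 + 228)² = -4928/3 + (-620 + 228)² = -4928/3 + (-392)² = -4928/3 + 153664 = 456064/3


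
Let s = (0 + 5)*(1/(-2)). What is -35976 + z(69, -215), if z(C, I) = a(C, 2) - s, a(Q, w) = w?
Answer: -71943/2 ≈ -35972.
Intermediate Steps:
s = -5/2 (s = 5*(1*(-½)) = 5*(-½) = -5/2 ≈ -2.5000)
z(C, I) = 9/2 (z(C, I) = 2 - 1*(-5/2) = 2 + 5/2 = 9/2)
-35976 + z(69, -215) = -35976 + 9/2 = -71943/2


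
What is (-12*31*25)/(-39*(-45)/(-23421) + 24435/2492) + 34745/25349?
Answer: -61064873620309/63982979967 ≈ -954.39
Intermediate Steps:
(-12*31*25)/(-39*(-45)/(-23421) + 24435/2492) + 34745/25349 = (-372*25)/(1755*(-1/23421) + 24435*(1/2492)) + 34745*(1/25349) = -9300/(-585/7807 + 24435/2492) + 34745/25349 = -9300/189306225/19455044 + 34745/25349 = -9300*19455044/189306225 + 34745/25349 = -2412425456/2524083 + 34745/25349 = -61064873620309/63982979967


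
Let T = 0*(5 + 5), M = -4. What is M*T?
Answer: 0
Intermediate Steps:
T = 0 (T = 0*10 = 0)
M*T = -4*0 = 0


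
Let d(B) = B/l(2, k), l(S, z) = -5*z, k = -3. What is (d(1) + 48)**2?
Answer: 519841/225 ≈ 2310.4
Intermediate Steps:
d(B) = B/15 (d(B) = B/((-5*(-3))) = B/15)
(d(1) + 48)**2 = ((1/15)*1 + 48)**2 = (1/15 + 48)**2 = (721/15)**2 = 519841/225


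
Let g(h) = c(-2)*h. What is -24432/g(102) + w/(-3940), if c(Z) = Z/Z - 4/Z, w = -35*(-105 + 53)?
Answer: -806825/10047 ≈ -80.305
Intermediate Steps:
w = 1820 (w = -35*(-52) = 1820)
c(Z) = 1 - 4/Z
g(h) = 3*h (g(h) = ((-4 - 2)/(-2))*h = (-½*(-6))*h = 3*h)
-24432/g(102) + w/(-3940) = -24432/(3*102) + 1820/(-3940) = -24432/306 + 1820*(-1/3940) = -24432*1/306 - 91/197 = -4072/51 - 91/197 = -806825/10047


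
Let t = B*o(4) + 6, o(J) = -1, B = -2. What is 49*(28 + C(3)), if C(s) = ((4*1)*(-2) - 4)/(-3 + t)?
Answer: 6272/5 ≈ 1254.4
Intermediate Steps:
t = 8 (t = -2*(-1) + 6 = 2 + 6 = 8)
C(s) = -12/5 (C(s) = ((4*1)*(-2) - 4)/(-3 + 8) = (4*(-2) - 4)/5 = (-8 - 4)*(⅕) = -12*⅕ = -12/5)
49*(28 + C(3)) = 49*(28 - 12/5) = 49*(128/5) = 6272/5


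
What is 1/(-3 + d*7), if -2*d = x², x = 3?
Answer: -2/69 ≈ -0.028986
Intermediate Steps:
d = -9/2 (d = -½*3² = -½*9 = -9/2 ≈ -4.5000)
1/(-3 + d*7) = 1/(-3 - 9/2*7) = 1/(-3 - 63/2) = 1/(-69/2) = -2/69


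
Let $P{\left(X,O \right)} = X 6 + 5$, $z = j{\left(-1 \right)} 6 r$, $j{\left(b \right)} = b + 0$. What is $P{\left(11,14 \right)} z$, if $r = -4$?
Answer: $1704$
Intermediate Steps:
$j{\left(b \right)} = b$
$z = 24$ ($z = \left(-1\right) 6 \left(-4\right) = \left(-6\right) \left(-4\right) = 24$)
$P{\left(X,O \right)} = 5 + 6 X$ ($P{\left(X,O \right)} = 6 X + 5 = 5 + 6 X$)
$P{\left(11,14 \right)} z = \left(5 + 6 \cdot 11\right) 24 = \left(5 + 66\right) 24 = 71 \cdot 24 = 1704$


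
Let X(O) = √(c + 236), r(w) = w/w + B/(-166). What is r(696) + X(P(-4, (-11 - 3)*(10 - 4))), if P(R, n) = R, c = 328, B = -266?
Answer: 216/83 + 2*√141 ≈ 26.351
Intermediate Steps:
r(w) = 216/83 (r(w) = w/w - 266/(-166) = 1 - 266*(-1/166) = 1 + 133/83 = 216/83)
X(O) = 2*√141 (X(O) = √(328 + 236) = √564 = 2*√141)
r(696) + X(P(-4, (-11 - 3)*(10 - 4))) = 216/83 + 2*√141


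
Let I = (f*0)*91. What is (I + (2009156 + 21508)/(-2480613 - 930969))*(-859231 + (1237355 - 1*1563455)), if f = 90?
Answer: 401168164964/568597 ≈ 7.0554e+5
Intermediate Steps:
I = 0 (I = (90*0)*91 = 0*91 = 0)
(I + (2009156 + 21508)/(-2480613 - 930969))*(-859231 + (1237355 - 1*1563455)) = (0 + (2009156 + 21508)/(-2480613 - 930969))*(-859231 + (1237355 - 1*1563455)) = (0 + 2030664/(-3411582))*(-859231 + (1237355 - 1563455)) = (0 + 2030664*(-1/3411582))*(-859231 - 326100) = (0 - 338444/568597)*(-1185331) = -338444/568597*(-1185331) = 401168164964/568597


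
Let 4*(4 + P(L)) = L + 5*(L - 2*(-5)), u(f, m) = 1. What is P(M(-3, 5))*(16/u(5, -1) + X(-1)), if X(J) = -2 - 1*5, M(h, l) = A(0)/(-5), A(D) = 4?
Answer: 657/10 ≈ 65.700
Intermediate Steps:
M(h, l) = -⅘ (M(h, l) = 4/(-5) = 4*(-⅕) = -⅘)
X(J) = -7 (X(J) = -2 - 5 = -7)
P(L) = 17/2 + 3*L/2 (P(L) = -4 + (L + 5*(L - 2*(-5)))/4 = -4 + (L + 5*(L + 10))/4 = -4 + (L + 5*(10 + L))/4 = -4 + (L + (50 + 5*L))/4 = -4 + (50 + 6*L)/4 = -4 + (25/2 + 3*L/2) = 17/2 + 3*L/2)
P(M(-3, 5))*(16/u(5, -1) + X(-1)) = (17/2 + (3/2)*(-⅘))*(16/1 - 7) = (17/2 - 6/5)*(16*1 - 7) = 73*(16 - 7)/10 = (73/10)*9 = 657/10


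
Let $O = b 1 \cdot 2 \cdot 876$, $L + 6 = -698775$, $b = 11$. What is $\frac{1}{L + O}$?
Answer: $- \frac{1}{679509} \approx -1.4717 \cdot 10^{-6}$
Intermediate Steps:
$L = -698781$ ($L = -6 - 698775 = -698781$)
$O = 19272$ ($O = 11 \cdot 1 \cdot 2 \cdot 876 = 11 \cdot 2 \cdot 876 = 22 \cdot 876 = 19272$)
$\frac{1}{L + O} = \frac{1}{-698781 + 19272} = \frac{1}{-679509} = - \frac{1}{679509}$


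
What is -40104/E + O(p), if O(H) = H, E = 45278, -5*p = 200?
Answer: -925612/22639 ≈ -40.886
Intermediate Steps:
p = -40 (p = -1/5*200 = -40)
-40104/E + O(p) = -40104/45278 - 40 = -40104*1/45278 - 40 = -20052/22639 - 40 = -925612/22639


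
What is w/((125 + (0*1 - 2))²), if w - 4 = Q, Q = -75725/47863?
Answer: 115727/724119327 ≈ 0.00015982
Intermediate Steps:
Q = -75725/47863 (Q = -75725*1/47863 = -75725/47863 ≈ -1.5821)
w = 115727/47863 (w = 4 - 75725/47863 = 115727/47863 ≈ 2.4179)
w/((125 + (0*1 - 2))²) = 115727/(47863*((125 + (0*1 - 2))²)) = 115727/(47863*((125 + (0 - 2))²)) = 115727/(47863*((125 - 2)²)) = 115727/(47863*(123²)) = (115727/47863)/15129 = (115727/47863)*(1/15129) = 115727/724119327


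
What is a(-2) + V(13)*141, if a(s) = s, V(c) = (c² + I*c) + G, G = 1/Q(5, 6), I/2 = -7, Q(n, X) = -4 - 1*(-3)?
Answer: -1976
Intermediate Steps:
Q(n, X) = -1 (Q(n, X) = -4 + 3 = -1)
I = -14 (I = 2*(-7) = -14)
G = -1 (G = 1/(-1) = -1)
V(c) = -1 + c² - 14*c (V(c) = (c² - 14*c) - 1 = -1 + c² - 14*c)
a(-2) + V(13)*141 = -2 + (-1 + 13² - 14*13)*141 = -2 + (-1 + 169 - 182)*141 = -2 - 14*141 = -2 - 1974 = -1976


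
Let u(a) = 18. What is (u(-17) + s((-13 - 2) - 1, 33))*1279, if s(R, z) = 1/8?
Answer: 185455/8 ≈ 23182.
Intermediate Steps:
s(R, z) = ⅛
(u(-17) + s((-13 - 2) - 1, 33))*1279 = (18 + ⅛)*1279 = (145/8)*1279 = 185455/8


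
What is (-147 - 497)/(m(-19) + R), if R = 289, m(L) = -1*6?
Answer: -644/283 ≈ -2.2756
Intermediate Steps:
m(L) = -6
(-147 - 497)/(m(-19) + R) = (-147 - 497)/(-6 + 289) = -644/283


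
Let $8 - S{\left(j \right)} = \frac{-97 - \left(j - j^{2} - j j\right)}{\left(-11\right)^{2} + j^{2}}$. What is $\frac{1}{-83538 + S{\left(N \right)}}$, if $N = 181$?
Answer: $- \frac{16441}{1373349352} \approx -1.1971 \cdot 10^{-5}$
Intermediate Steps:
$S{\left(j \right)} = 8 - \frac{-97 - j + 2 j^{2}}{121 + j^{2}}$ ($S{\left(j \right)} = 8 - \frac{-97 - \left(j - j^{2} - j j\right)}{\left(-11\right)^{2} + j^{2}} = 8 - \frac{-97 - \left(j - 2 j^{2}\right)}{121 + j^{2}} = 8 - \frac{-97 + \left(2 j^{2} - j\right)}{121 + j^{2}} = 8 - \frac{-97 + \left(- j + 2 j^{2}\right)}{121 + j^{2}} = 8 - \frac{-97 - j + 2 j^{2}}{121 + j^{2}}$)
$\frac{1}{-83538 + S{\left(N \right)}} = \frac{1}{-83538 + \frac{1065 + 181 + 6 \cdot 181^{2}}{121 + 181^{2}}} = \frac{1}{-83538 + \frac{1065 + 181 + 6 \cdot 32761}{121 + 32761}} = \frac{1}{-83538 + \frac{1065 + 181 + 196566}{32882}} = \frac{1}{-83538 + \frac{1}{32882} \cdot 197812} = \frac{1}{-83538 + \frac{98906}{16441}} = \frac{1}{- \frac{1373349352}{16441}} = - \frac{16441}{1373349352}$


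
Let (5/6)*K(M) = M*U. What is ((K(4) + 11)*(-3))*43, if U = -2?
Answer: -903/5 ≈ -180.60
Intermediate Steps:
K(M) = -12*M/5 (K(M) = 6*(M*(-2))/5 = 6*(-2*M)/5 = -12*M/5)
((K(4) + 11)*(-3))*43 = ((-12/5*4 + 11)*(-3))*43 = ((-48/5 + 11)*(-3))*43 = ((7/5)*(-3))*43 = -21/5*43 = -903/5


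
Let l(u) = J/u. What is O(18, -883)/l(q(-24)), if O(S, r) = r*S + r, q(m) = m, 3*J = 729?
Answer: 134216/81 ≈ 1657.0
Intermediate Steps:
J = 243 (J = (⅓)*729 = 243)
l(u) = 243/u
O(S, r) = r + S*r (O(S, r) = S*r + r = r + S*r)
O(18, -883)/l(q(-24)) = (-883*(1 + 18))/((243/(-24))) = (-883*19)/((243*(-1/24))) = -16777/(-81/8) = -16777*(-8/81) = 134216/81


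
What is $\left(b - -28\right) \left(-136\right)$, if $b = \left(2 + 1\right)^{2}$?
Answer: $-5032$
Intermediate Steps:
$b = 9$ ($b = 3^{2} = 9$)
$\left(b - -28\right) \left(-136\right) = \left(9 - -28\right) \left(-136\right) = \left(9 + 28\right) \left(-136\right) = 37 \left(-136\right) = -5032$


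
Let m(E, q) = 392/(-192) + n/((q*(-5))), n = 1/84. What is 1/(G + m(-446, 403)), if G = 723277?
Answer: 338520/244843038893 ≈ 1.3826e-6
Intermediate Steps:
n = 1/84 ≈ 0.011905
m(E, q) = -49/24 - 1/(420*q) (m(E, q) = 392/(-192) + 1/(84*((q*(-5)))) = 392*(-1/192) + 1/(84*((-5*q))) = -49/24 + (-1/(5*q))/84 = -49/24 - 1/(420*q))
1/(G + m(-446, 403)) = 1/(723277 + (1/840)*(-2 - 1715*403)/403) = 1/(723277 + (1/840)*(1/403)*(-2 - 691145)) = 1/(723277 + (1/840)*(1/403)*(-691147)) = 1/(723277 - 691147/338520) = 1/(244843038893/338520) = 338520/244843038893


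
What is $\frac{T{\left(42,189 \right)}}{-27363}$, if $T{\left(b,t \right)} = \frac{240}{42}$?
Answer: $- \frac{40}{191541} \approx -0.00020883$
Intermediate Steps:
$T{\left(b,t \right)} = \frac{40}{7}$ ($T{\left(b,t \right)} = 240 \cdot \frac{1}{42} = \frac{40}{7}$)
$\frac{T{\left(42,189 \right)}}{-27363} = \frac{40}{7 \left(-27363\right)} = \frac{40}{7} \left(- \frac{1}{27363}\right) = - \frac{40}{191541}$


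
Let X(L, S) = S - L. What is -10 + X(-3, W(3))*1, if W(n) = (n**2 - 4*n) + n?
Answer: -7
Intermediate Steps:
W(n) = n**2 - 3*n
-10 + X(-3, W(3))*1 = -10 + (3*(-3 + 3) - 1*(-3))*1 = -10 + (3*0 + 3)*1 = -10 + (0 + 3)*1 = -10 + 3*1 = -10 + 3 = -7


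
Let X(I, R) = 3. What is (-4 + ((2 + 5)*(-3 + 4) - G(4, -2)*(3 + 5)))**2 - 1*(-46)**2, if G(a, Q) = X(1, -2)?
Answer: -1675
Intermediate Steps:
G(a, Q) = 3
(-4 + ((2 + 5)*(-3 + 4) - G(4, -2)*(3 + 5)))**2 - 1*(-46)**2 = (-4 + ((2 + 5)*(-3 + 4) - 3*(3 + 5)))**2 - 1*(-46)**2 = (-4 + (7*1 - 3*8))**2 - 1*2116 = (-4 + (7 - 1*24))**2 - 2116 = (-4 + (7 - 24))**2 - 2116 = (-4 - 17)**2 - 2116 = (-21)**2 - 2116 = 441 - 2116 = -1675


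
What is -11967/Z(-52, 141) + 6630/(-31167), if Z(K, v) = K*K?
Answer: -130301003/28091856 ≈ -4.6384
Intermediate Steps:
Z(K, v) = K²
-11967/Z(-52, 141) + 6630/(-31167) = -11967/((-52)²) + 6630/(-31167) = -11967/2704 + 6630*(-1/31167) = -11967*1/2704 - 2210/10389 = -11967/2704 - 2210/10389 = -130301003/28091856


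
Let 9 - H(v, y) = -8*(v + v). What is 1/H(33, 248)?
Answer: 1/537 ≈ 0.0018622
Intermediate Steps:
H(v, y) = 9 + 16*v (H(v, y) = 9 - (-8)*(v + v) = 9 - (-8)*2*v = 9 - (-16)*v = 9 + 16*v)
1/H(33, 248) = 1/(9 + 16*33) = 1/(9 + 528) = 1/537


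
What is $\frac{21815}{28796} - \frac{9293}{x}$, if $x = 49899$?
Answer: $\frac{820945457}{1436891604} \approx 0.57133$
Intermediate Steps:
$\frac{21815}{28796} - \frac{9293}{x} = \frac{21815}{28796} - \frac{9293}{49899} = \frac{820945457}{1436891604}$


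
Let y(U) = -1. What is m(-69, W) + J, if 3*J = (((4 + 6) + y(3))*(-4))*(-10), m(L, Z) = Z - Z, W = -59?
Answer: 120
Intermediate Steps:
m(L, Z) = 0
J = 120 (J = ((((4 + 6) - 1)*(-4))*(-10))/3 = (((10 - 1)*(-4))*(-10))/3 = ((9*(-4))*(-10))/3 = (-36*(-10))/3 = (1/3)*360 = 120)
m(-69, W) + J = 0 + 120 = 120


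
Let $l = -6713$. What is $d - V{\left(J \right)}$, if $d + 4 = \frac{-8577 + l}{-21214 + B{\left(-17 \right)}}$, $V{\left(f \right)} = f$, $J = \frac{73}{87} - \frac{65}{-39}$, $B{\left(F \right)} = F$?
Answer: $- \frac{3562172}{615699} \approx -5.7856$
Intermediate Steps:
$J = \frac{218}{87}$ ($J = 73 \cdot \frac{1}{87} - - \frac{5}{3} = \frac{73}{87} + \frac{5}{3} = \frac{218}{87} \approx 2.5057$)
$d = - \frac{69634}{21231}$ ($d = -4 + \frac{-8577 - 6713}{-21214 - 17} = -4 - \frac{15290}{-21231} = -4 - - \frac{15290}{21231} = -4 + \frac{15290}{21231} = - \frac{69634}{21231} \approx -3.2798$)
$d - V{\left(J \right)} = - \frac{69634}{21231} - \frac{218}{87} = - \frac{3562172}{615699}$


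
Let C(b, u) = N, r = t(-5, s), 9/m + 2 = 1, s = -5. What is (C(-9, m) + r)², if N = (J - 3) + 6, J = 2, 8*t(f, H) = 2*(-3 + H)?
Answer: 9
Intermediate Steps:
m = -9 (m = 9/(-2 + 1) = 9/(-1) = 9*(-1) = -9)
t(f, H) = -¾ + H/4 (t(f, H) = (2*(-3 + H))/8 = (-6 + 2*H)/8 = -¾ + H/4)
r = -2 (r = -¾ + (¼)*(-5) = -¾ - 5/4 = -2)
N = 5 (N = (2 - 3) + 6 = -1 + 6 = 5)
C(b, u) = 5
(C(-9, m) + r)² = (5 - 2)² = 3² = 9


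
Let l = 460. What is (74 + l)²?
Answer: 285156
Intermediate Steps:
(74 + l)² = (74 + 460)² = 534² = 285156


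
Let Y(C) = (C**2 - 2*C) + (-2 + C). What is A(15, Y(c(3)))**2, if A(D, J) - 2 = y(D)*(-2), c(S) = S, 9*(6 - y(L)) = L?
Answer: 400/9 ≈ 44.444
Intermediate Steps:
y(L) = 6 - L/9
Y(C) = -2 + C**2 - C
A(D, J) = -10 + 2*D/9 (A(D, J) = 2 + (6 - D/9)*(-2) = 2 + (-12 + 2*D/9) = -10 + 2*D/9)
A(15, Y(c(3)))**2 = (-10 + (2/9)*15)**2 = (-10 + 10/3)**2 = (-20/3)**2 = 400/9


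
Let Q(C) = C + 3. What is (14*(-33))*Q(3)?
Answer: -2772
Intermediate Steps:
Q(C) = 3 + C
(14*(-33))*Q(3) = (14*(-33))*(3 + 3) = -462*6 = -2772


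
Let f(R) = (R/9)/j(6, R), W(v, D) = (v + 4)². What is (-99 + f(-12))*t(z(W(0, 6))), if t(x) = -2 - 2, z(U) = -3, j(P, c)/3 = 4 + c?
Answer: 3562/9 ≈ 395.78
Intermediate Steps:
j(P, c) = 12 + 3*c (j(P, c) = 3*(4 + c) = 12 + 3*c)
W(v, D) = (4 + v)²
f(R) = R/(9*(12 + 3*R)) (f(R) = (R/9)/(12 + 3*R) = R/(9*(12 + 3*R)))
t(x) = -4
(-99 + f(-12))*t(z(W(0, 6))) = (-99 + (1/27)*(-12)/(4 - 12))*(-4) = (-99 + (1/27)*(-12)/(-8))*(-4) = (-99 + (1/27)*(-12)*(-⅛))*(-4) = (-99 + 1/18)*(-4) = -1781/18*(-4) = 3562/9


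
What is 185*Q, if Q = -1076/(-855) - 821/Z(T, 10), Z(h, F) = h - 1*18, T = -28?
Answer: 27803687/7866 ≈ 3534.7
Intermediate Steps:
Z(h, F) = -18 + h (Z(h, F) = h - 18 = -18 + h)
Q = 751451/39330 (Q = -1076/(-855) - 821/(-18 - 28) = -1076*(-1/855) - 821/(-46) = 1076/855 - 821*(-1/46) = 1076/855 + 821/46 = 751451/39330 ≈ 19.106)
185*Q = 185*(751451/39330) = 27803687/7866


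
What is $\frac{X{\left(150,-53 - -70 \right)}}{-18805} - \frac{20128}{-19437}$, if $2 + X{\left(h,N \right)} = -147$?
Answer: $\frac{381403153}{365512785} \approx 1.0435$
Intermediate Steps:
$X{\left(h,N \right)} = -149$ ($X{\left(h,N \right)} = -2 - 147 = -149$)
$\frac{X{\left(150,-53 - -70 \right)}}{-18805} - \frac{20128}{-19437} = - \frac{149}{-18805} - \frac{20128}{-19437} = \left(-149\right) \left(- \frac{1}{18805}\right) - - \frac{20128}{19437} = \frac{149}{18805} + \frac{20128}{19437} = \frac{381403153}{365512785}$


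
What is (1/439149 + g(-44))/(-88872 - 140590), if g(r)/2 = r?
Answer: 38645111/100768007838 ≈ 0.00038351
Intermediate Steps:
g(r) = 2*r
(1/439149 + g(-44))/(-88872 - 140590) = (1/439149 + 2*(-44))/(-88872 - 140590) = (1/439149 - 88)/(-229462) = -38645111/439149*(-1/229462) = 38645111/100768007838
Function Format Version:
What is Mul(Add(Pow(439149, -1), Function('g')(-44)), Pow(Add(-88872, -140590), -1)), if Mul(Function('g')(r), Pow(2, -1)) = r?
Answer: Rational(38645111, 100768007838) ≈ 0.00038351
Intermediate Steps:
Function('g')(r) = Mul(2, r)
Mul(Add(Pow(439149, -1), Function('g')(-44)), Pow(Add(-88872, -140590), -1)) = Mul(Add(Pow(439149, -1), Mul(2, -44)), Pow(Add(-88872, -140590), -1)) = Mul(Add(Rational(1, 439149), -88), Pow(-229462, -1)) = Mul(Rational(-38645111, 439149), Rational(-1, 229462)) = Rational(38645111, 100768007838)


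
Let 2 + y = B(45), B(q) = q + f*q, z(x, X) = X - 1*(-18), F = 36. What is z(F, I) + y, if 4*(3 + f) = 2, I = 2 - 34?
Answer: -167/2 ≈ -83.500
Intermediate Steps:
I = -32
f = -5/2 (f = -3 + (¼)*2 = -3 + ½ = -5/2 ≈ -2.5000)
z(x, X) = 18 + X (z(x, X) = X + 18 = 18 + X)
B(q) = -3*q/2 (B(q) = q - 5*q/2 = -3*q/2)
y = -139/2 (y = -2 - 3/2*45 = -2 - 135/2 = -139/2 ≈ -69.500)
z(F, I) + y = (18 - 32) - 139/2 = -14 - 139/2 = -167/2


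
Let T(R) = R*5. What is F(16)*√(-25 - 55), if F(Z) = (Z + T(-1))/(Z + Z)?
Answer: 11*I*√5/8 ≈ 3.0746*I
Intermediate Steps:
T(R) = 5*R
F(Z) = (-5 + Z)/(2*Z) (F(Z) = (Z + 5*(-1))/(Z + Z) = (Z - 5)/((2*Z)) = (-5 + Z)*(1/(2*Z)) = (-5 + Z)/(2*Z))
F(16)*√(-25 - 55) = ((½)*(-5 + 16)/16)*√(-25 - 55) = ((½)*(1/16)*11)*√(-80) = 11*(4*I*√5)/32 = 11*I*√5/8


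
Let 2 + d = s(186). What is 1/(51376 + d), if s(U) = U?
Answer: 1/51560 ≈ 1.9395e-5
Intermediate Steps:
d = 184 (d = -2 + 186 = 184)
1/(51376 + d) = 1/(51376 + 184) = 1/51560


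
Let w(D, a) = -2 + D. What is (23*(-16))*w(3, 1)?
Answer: -368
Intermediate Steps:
(23*(-16))*w(3, 1) = (23*(-16))*(-2 + 3) = -368*1 = -368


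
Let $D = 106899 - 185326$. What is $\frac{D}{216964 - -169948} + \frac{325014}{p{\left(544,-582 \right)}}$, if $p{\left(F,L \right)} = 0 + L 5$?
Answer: $- \frac{20996673223}{187652320} \approx -111.89$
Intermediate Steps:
$D = -78427$ ($D = 106899 - 185326 = -78427$)
$p{\left(F,L \right)} = 5 L$ ($p{\left(F,L \right)} = 0 + 5 L = 5 L$)
$\frac{D}{216964 - -169948} + \frac{325014}{p{\left(544,-582 \right)}} = - \frac{78427}{216964 - -169948} + \frac{325014}{5 \left(-582\right)} = - \frac{78427}{216964 + 169948} + \frac{325014}{-2910} = - \frac{78427}{386912} + 325014 \left(- \frac{1}{2910}\right) = \left(-78427\right) \frac{1}{386912} - \frac{54169}{485} = - \frac{78427}{386912} - \frac{54169}{485} = - \frac{20996673223}{187652320}$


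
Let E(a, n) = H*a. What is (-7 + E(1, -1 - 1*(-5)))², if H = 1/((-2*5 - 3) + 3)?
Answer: 5041/100 ≈ 50.410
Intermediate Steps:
H = -⅒ (H = 1/((-10 - 3) + 3) = 1/(-13 + 3) = 1/(-10) = -⅒ ≈ -0.10000)
E(a, n) = -a/10
(-7 + E(1, -1 - 1*(-5)))² = (-7 - ⅒*1)² = (-7 - ⅒)² = (-71/10)² = 5041/100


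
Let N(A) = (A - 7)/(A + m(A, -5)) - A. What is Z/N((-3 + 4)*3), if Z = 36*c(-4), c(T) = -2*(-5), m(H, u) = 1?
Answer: -90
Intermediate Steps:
c(T) = 10
N(A) = -A + (-7 + A)/(1 + A) (N(A) = (A - 7)/(A + 1) - A = (-7 + A)/(1 + A) - A = -A + (-7 + A)/(1 + A))
Z = 360 (Z = 36*10 = 360)
Z/N((-3 + 4)*3) = 360/(((-7 - ((-3 + 4)*3)**2)/(1 + (-3 + 4)*3))) = 360/(((-7 - (1*3)**2)/(1 + 1*3))) = 360/(((-7 - 1*3**2)/(1 + 3))) = 360/(((-7 - 1*9)/4)) = 360/(((-7 - 9)/4)) = 360/(((1/4)*(-16))) = 360/(-4) = 360*(-1/4) = -90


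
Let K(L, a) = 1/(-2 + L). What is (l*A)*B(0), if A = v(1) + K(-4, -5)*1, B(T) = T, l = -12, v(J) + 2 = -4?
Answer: 0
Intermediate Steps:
v(J) = -6 (v(J) = -2 - 4 = -6)
A = -37/6 (A = -6 + 1/(-2 - 4) = -6 + 1/(-6) = -6 - ⅙*1 = -6 - ⅙ = -37/6 ≈ -6.1667)
(l*A)*B(0) = -12*(-37/6)*0 = 74*0 = 0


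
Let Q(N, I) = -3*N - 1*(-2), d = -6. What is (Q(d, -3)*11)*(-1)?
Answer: -220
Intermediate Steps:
Q(N, I) = 2 - 3*N (Q(N, I) = -3*N + 2 = 2 - 3*N)
(Q(d, -3)*11)*(-1) = ((2 - 3*(-6))*11)*(-1) = ((2 + 18)*11)*(-1) = (20*11)*(-1) = 220*(-1) = -220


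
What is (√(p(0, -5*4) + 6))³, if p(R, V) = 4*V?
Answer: -74*I*√74 ≈ -636.57*I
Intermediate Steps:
(√(p(0, -5*4) + 6))³ = (√(4*(-5*4) + 6))³ = (√(4*(-20) + 6))³ = (√(-80 + 6))³ = (√(-74))³ = (I*√74)³ = -74*I*√74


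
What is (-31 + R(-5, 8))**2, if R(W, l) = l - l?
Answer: 961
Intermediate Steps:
R(W, l) = 0
(-31 + R(-5, 8))**2 = (-31 + 0)**2 = (-31)**2 = 961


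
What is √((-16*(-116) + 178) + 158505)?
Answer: √160539 ≈ 400.67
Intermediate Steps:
√((-16*(-116) + 178) + 158505) = √((1856 + 178) + 158505) = √(2034 + 158505) = √160539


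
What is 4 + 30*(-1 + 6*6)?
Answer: 1054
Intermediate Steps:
4 + 30*(-1 + 6*6) = 4 + 30*(-1 + 36) = 4 + 30*35 = 4 + 1050 = 1054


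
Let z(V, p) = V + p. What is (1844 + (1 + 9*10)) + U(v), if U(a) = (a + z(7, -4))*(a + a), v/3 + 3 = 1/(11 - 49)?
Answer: 1476765/722 ≈ 2045.4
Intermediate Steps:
v = -345/38 (v = -9 + 3/(11 - 49) = -9 + 3/(-38) = -9 + 3*(-1/38) = -9 - 3/38 = -345/38 ≈ -9.0789)
U(a) = 2*a*(3 + a) (U(a) = (a + (7 - 4))*(a + a) = (a + 3)*(2*a) = (3 + a)*(2*a) = 2*a*(3 + a))
(1844 + (1 + 9*10)) + U(v) = (1844 + (1 + 9*10)) + 2*(-345/38)*(3 - 345/38) = (1844 + (1 + 90)) + 2*(-345/38)*(-231/38) = (1844 + 91) + 79695/722 = 1935 + 79695/722 = 1476765/722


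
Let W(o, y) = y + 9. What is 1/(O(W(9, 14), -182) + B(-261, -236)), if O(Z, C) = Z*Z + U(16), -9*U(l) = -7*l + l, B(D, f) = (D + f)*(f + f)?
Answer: 3/705371 ≈ 4.2531e-6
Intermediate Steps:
W(o, y) = 9 + y
B(D, f) = 2*f*(D + f) (B(D, f) = (D + f)*(2*f) = 2*f*(D + f))
U(l) = 2*l/3 (U(l) = -(-7*l + l)/9 = -(-2)*l/3 = 2*l/3)
O(Z, C) = 32/3 + Z**2 (O(Z, C) = Z*Z + (2/3)*16 = Z**2 + 32/3 = 32/3 + Z**2)
1/(O(W(9, 14), -182) + B(-261, -236)) = 1/((32/3 + (9 + 14)**2) + 2*(-236)*(-261 - 236)) = 1/((32/3 + 23**2) + 2*(-236)*(-497)) = 1/((32/3 + 529) + 234584) = 1/(1619/3 + 234584) = 1/(705371/3) = 3/705371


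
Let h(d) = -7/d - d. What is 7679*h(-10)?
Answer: 821653/10 ≈ 82165.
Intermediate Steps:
h(d) = -d - 7/d
7679*h(-10) = 7679*(-1*(-10) - 7/(-10)) = 7679*(10 - 7*(-1/10)) = 7679*(10 + 7/10) = 7679*(107/10) = 821653/10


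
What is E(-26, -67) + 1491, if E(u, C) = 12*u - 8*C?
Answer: 1715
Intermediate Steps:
E(u, C) = -8*C + 12*u
E(-26, -67) + 1491 = (-8*(-67) + 12*(-26)) + 1491 = (536 - 312) + 1491 = 224 + 1491 = 1715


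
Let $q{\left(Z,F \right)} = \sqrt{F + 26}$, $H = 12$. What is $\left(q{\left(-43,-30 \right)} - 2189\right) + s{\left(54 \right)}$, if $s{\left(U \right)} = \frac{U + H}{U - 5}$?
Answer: $- \frac{107195}{49} + 2 i \approx -2187.7 + 2.0 i$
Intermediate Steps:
$q{\left(Z,F \right)} = \sqrt{26 + F}$
$s{\left(U \right)} = \frac{12 + U}{-5 + U}$ ($s{\left(U \right)} = \frac{U + 12}{U - 5} = \frac{12 + U}{-5 + U}$)
$\left(q{\left(-43,-30 \right)} - 2189\right) + s{\left(54 \right)} = \left(\sqrt{26 - 30} - 2189\right) + \frac{12 + 54}{-5 + 54} = \left(\sqrt{-4} - 2189\right) + \frac{1}{49} \cdot 66 = \left(2 i - 2189\right) + \frac{1}{49} \cdot 66 = \left(-2189 + 2 i\right) + \frac{66}{49} = - \frac{107195}{49} + 2 i$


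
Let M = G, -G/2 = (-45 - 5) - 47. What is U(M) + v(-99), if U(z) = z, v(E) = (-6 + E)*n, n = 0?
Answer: 194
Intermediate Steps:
G = 194 (G = -2*((-45 - 5) - 47) = -2*(-50 - 47) = -2*(-97) = 194)
M = 194
v(E) = 0 (v(E) = (-6 + E)*0 = 0)
U(M) + v(-99) = 194 + 0 = 194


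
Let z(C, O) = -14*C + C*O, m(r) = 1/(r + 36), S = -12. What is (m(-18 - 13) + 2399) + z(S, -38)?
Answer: 15116/5 ≈ 3023.2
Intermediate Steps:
m(r) = 1/(36 + r)
(m(-18 - 13) + 2399) + z(S, -38) = (1/(36 + (-18 - 13)) + 2399) - 12*(-14 - 38) = (1/(36 - 31) + 2399) - 12*(-52) = (1/5 + 2399) + 624 = 11996/5 + 624 = 15116/5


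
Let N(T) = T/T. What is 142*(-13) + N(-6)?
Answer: -1845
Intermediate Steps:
N(T) = 1
142*(-13) + N(-6) = 142*(-13) + 1 = -1846 + 1 = -1845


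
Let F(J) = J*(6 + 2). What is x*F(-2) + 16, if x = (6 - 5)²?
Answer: 0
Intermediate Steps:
F(J) = 8*J (F(J) = J*8 = 8*J)
x = 1 (x = 1² = 1)
x*F(-2) + 16 = 1*(8*(-2)) + 16 = 1*(-16) + 16 = -16 + 16 = 0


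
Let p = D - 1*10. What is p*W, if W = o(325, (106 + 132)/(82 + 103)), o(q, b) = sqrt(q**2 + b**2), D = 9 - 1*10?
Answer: -11*sqrt(3615072269)/185 ≈ -3575.0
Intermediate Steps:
D = -1 (D = 9 - 10 = -1)
o(q, b) = sqrt(b**2 + q**2)
p = -11 (p = -1 - 1*10 = -1 - 10 = -11)
W = sqrt(3615072269)/185 (W = sqrt(((106 + 132)/(82 + 103))**2 + 325**2) = sqrt((238/185)**2 + 105625) = sqrt(56644/34225 + 105625) = sqrt(3615072269/34225) = sqrt(3615072269)/185 ≈ 325.00)
p*W = -11*sqrt(3615072269)/185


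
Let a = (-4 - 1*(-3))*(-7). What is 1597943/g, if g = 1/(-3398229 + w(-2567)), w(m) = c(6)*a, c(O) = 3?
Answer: -5430142686144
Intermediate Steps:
a = 7 (a = (-4 + 3)*(-7) = -1*(-7) = 7)
w(m) = 21 (w(m) = 3*7 = 21)
g = -1/3398208 (g = 1/(-3398229 + 21) = 1/(-3398208) = -1/3398208 ≈ -2.9427e-7)
1597943/g = 1597943/(-1/3398208) = 1597943*(-3398208) = -5430142686144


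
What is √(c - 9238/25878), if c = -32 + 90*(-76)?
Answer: 7*I*√23480700897/12939 ≈ 82.9*I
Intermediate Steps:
c = -6872 (c = -32 - 6840 = -6872)
√(c - 9238/25878) = √(-6872 - 9238/25878) = √(-6872 - 9238*1/25878) = √(-6872 - 4619/12939) = √(-88921427/12939) = 7*I*√23480700897/12939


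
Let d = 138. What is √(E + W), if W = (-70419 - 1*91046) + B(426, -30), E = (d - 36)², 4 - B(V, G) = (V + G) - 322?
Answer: I*√151131 ≈ 388.76*I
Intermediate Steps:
B(V, G) = 326 - G - V (B(V, G) = 4 - ((V + G) - 322) = 4 - ((G + V) - 322) = 4 - (-322 + G + V) = 4 + (322 - G - V) = 326 - G - V)
E = 10404 (E = (138 - 36)² = 102² = 10404)
W = -161535 (W = (-70419 - 1*91046) + (326 - 1*(-30) - 1*426) = (-70419 - 91046) + (326 + 30 - 426) = -161465 - 70 = -161535)
√(E + W) = √(10404 - 161535) = √(-151131) = I*√151131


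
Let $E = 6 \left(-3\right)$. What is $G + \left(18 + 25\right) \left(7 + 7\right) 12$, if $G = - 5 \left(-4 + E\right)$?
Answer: $7334$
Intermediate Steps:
$E = -18$
$G = 110$ ($G = - 5 \left(-4 - 18\right) = \left(-5\right) \left(-22\right) = 110$)
$G + \left(18 + 25\right) \left(7 + 7\right) 12 = 110 + \left(18 + 25\right) \left(7 + 7\right) 12 = 110 + 43 \cdot 14 \cdot 12 = 110 + 602 \cdot 12 = 110 + 7224 = 7334$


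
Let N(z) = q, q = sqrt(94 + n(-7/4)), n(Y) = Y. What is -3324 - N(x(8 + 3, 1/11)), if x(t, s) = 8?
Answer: -3324 - 3*sqrt(41)/2 ≈ -3333.6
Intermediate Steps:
q = 3*sqrt(41)/2 (q = sqrt(94 - 7/4) = sqrt(369/4) = 3*sqrt(41)/2 ≈ 9.6047)
N(z) = 3*sqrt(41)/2
-3324 - N(x(8 + 3, 1/11)) = -3324 - 3*sqrt(41)/2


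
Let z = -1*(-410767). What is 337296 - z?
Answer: -73471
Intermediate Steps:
z = 410767
337296 - z = 337296 - 1*410767 = 337296 - 410767 = -73471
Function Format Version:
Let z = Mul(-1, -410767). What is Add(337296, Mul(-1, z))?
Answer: -73471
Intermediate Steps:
z = 410767
Add(337296, Mul(-1, z)) = Add(337296, Mul(-1, 410767)) = Add(337296, -410767) = -73471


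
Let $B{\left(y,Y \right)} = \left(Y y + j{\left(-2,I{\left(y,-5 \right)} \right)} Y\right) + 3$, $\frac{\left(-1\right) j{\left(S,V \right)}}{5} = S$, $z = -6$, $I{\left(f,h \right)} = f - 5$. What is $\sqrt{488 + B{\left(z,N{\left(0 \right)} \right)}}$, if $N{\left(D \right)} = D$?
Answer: $\sqrt{491} \approx 22.159$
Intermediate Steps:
$I{\left(f,h \right)} = -5 + f$
$j{\left(S,V \right)} = - 5 S$
$B{\left(y,Y \right)} = 3 + 10 Y + Y y$ ($B{\left(y,Y \right)} = \left(Y y + \left(-5\right) \left(-2\right) Y\right) + 3 = \left(Y y + 10 Y\right) + 3 = \left(10 Y + Y y\right) + 3 = 3 + 10 Y + Y y$)
$\sqrt{488 + B{\left(z,N{\left(0 \right)} \right)}} = \sqrt{488 + \left(3 + 10 \cdot 0 + 0 \left(-6\right)\right)} = \sqrt{488 + \left(3 + 0 + 0\right)} = \sqrt{488 + 3} = \sqrt{491}$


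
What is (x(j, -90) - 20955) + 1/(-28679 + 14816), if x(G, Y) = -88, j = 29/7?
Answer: -291719110/13863 ≈ -21043.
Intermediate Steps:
j = 29/7 (j = 29*(1/7) = 29/7 ≈ 4.1429)
(x(j, -90) - 20955) + 1/(-28679 + 14816) = (-88 - 20955) + 1/(-28679 + 14816) = -21043 + 1/(-13863) = -21043 - 1/13863 = -291719110/13863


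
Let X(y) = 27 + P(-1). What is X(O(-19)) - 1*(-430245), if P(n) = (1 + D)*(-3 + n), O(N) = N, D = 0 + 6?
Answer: 430244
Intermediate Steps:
D = 6
P(n) = -21 + 7*n (P(n) = (1 + 6)*(-3 + n) = 7*(-3 + n) = -21 + 7*n)
X(y) = -1 (X(y) = 27 + (-21 + 7*(-1)) = 27 + (-21 - 7) = 27 - 28 = -1)
X(O(-19)) - 1*(-430245) = -1 - 1*(-430245) = -1 + 430245 = 430244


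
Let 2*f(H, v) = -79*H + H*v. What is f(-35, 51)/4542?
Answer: 245/2271 ≈ 0.10788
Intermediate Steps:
f(H, v) = -79*H/2 + H*v/2 (f(H, v) = (-79*H + H*v)/2 = -79*H/2 + H*v/2)
f(-35, 51)/4542 = ((1/2)*(-35)*(-79 + 51))/4542 = ((1/2)*(-35)*(-28))*(1/4542) = 490*(1/4542) = 245/2271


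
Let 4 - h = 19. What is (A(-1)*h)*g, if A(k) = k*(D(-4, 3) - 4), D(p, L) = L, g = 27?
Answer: -405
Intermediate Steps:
A(k) = -k (A(k) = k*(3 - 4) = k*(-1) = -k)
h = -15 (h = 4 - 1*19 = 4 - 19 = -15)
(A(-1)*h)*g = (-1*(-1)*(-15))*27 = (1*(-15))*27 = -15*27 = -405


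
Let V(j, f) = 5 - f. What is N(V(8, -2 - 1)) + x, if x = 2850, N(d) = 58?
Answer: 2908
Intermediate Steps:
N(V(8, -2 - 1)) + x = 58 + 2850 = 2908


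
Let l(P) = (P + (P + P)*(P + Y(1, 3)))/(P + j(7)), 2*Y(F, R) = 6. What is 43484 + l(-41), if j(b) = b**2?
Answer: 350947/8 ≈ 43868.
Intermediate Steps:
Y(F, R) = 3 (Y(F, R) = (1/2)*6 = 3)
l(P) = (P + 2*P*(3 + P))/(49 + P) (l(P) = (P + (P + P)*(P + 3))/(P + 7**2) = (P + (2*P)*(3 + P))/(P + 49) = (P + 2*P*(3 + P))/(49 + P))
43484 + l(-41) = 43484 - 41*(7 + 2*(-41))/(49 - 41) = 43484 - 41*(7 - 82)/8 = 43484 - 41*1/8*(-75) = 43484 + 3075/8 = 350947/8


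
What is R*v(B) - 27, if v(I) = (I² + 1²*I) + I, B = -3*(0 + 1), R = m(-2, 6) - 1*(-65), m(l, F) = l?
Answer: 162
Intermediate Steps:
R = 63 (R = -2 - 1*(-65) = -2 + 65 = 63)
B = -3 (B = -3*1 = -3)
v(I) = I² + 2*I (v(I) = (I² + 1*I) + I = (I² + I) + I = (I + I²) + I = I² + 2*I)
R*v(B) - 27 = 63*(-3*(2 - 3)) - 27 = 63*(-3*(-1)) - 27 = 63*3 - 27 = 189 - 27 = 162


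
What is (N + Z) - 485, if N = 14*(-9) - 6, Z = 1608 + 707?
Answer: 1698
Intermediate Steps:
Z = 2315
N = -132 (N = -126 - 6 = -132)
(N + Z) - 485 = (-132 + 2315) - 485 = 2183 - 485 = 1698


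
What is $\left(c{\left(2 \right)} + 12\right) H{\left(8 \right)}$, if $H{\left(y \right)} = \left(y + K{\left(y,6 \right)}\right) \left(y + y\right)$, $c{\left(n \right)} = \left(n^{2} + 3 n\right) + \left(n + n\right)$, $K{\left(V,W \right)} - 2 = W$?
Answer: $6656$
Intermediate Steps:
$K{\left(V,W \right)} = 2 + W$
$c{\left(n \right)} = n^{2} + 5 n$ ($c{\left(n \right)} = \left(n^{2} + 3 n\right) + 2 n = n^{2} + 5 n$)
$H{\left(y \right)} = 2 y \left(8 + y\right)$ ($H{\left(y \right)} = \left(y + \left(2 + 6\right)\right) \left(y + y\right) = \left(y + 8\right) 2 y = \left(8 + y\right) 2 y = 2 y \left(8 + y\right)$)
$\left(c{\left(2 \right)} + 12\right) H{\left(8 \right)} = \left(2 \left(5 + 2\right) + 12\right) 2 \cdot 8 \left(8 + 8\right) = \left(2 \cdot 7 + 12\right) 2 \cdot 8 \cdot 16 = \left(14 + 12\right) 256 = 26 \cdot 256 = 6656$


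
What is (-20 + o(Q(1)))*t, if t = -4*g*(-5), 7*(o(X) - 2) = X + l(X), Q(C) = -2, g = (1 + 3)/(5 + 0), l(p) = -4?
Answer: -2112/7 ≈ -301.71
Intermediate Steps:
g = ⅘ (g = 4/5 = 4*(⅕) = ⅘ ≈ 0.80000)
o(X) = 10/7 + X/7 (o(X) = 2 + (X - 4)/7 = 2 + (-4 + X)/7 = 2 + (-4/7 + X/7) = 10/7 + X/7)
t = 16 (t = -4*⅘*(-5) = -16/5*(-5) = 16)
(-20 + o(Q(1)))*t = (-20 + (10/7 + (⅐)*(-2)))*16 = (-20 + (10/7 - 2/7))*16 = (-20 + 8/7)*16 = -132/7*16 = -2112/7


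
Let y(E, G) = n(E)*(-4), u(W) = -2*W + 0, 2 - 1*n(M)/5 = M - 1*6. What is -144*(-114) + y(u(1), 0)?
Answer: 16216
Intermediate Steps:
n(M) = 40 - 5*M (n(M) = 10 - 5*(M - 1*6) = 10 - 5*(M - 6) = 10 - 5*(-6 + M) = 10 + (30 - 5*M) = 40 - 5*M)
u(W) = -2*W
y(E, G) = -160 + 20*E (y(E, G) = (40 - 5*E)*(-4) = -160 + 20*E)
-144*(-114) + y(u(1), 0) = -144*(-114) + (-160 + 20*(-2*1)) = 16416 + (-160 + 20*(-2)) = 16416 + (-160 - 40) = 16416 - 200 = 16216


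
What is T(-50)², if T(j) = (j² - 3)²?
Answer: 38875337230081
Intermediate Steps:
T(j) = (-3 + j²)²
T(-50)² = ((-3 + (-50)²)²)² = ((-3 + 2500)²)² = (2497²)² = 6235009² = 38875337230081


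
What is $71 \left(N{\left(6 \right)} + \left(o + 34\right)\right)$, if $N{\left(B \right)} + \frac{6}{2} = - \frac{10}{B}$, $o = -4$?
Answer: $\frac{5396}{3} \approx 1798.7$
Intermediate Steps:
$N{\left(B \right)} = -3 - \frac{10}{B}$
$71 \left(N{\left(6 \right)} + \left(o + 34\right)\right) = 71 \left(\left(-3 - \frac{10}{6}\right) + \left(-4 + 34\right)\right) = 71 \left(\left(-3 - \frac{5}{3}\right) + 30\right) = 71 \left(- \frac{14}{3} + 30\right) = 71 \cdot \frac{76}{3} = \frac{5396}{3}$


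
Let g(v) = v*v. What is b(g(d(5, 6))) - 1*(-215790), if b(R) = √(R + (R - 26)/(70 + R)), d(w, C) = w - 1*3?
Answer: 215790 + √5069/37 ≈ 2.1579e+5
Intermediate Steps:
d(w, C) = -3 + w (d(w, C) = w - 3 = -3 + w)
g(v) = v²
b(R) = √(R + (-26 + R)/(70 + R))
b(g(d(5, 6))) - 1*(-215790) = √((-26 + (-3 + 5)² + (-3 + 5)²*(70 + (-3 + 5)²))/(70 + (-3 + 5)²)) - 1*(-215790) = √((-26 + 2² + 2²*(70 + 2²))/(70 + 2²)) + 215790 = √((-26 + 4 + 4*(70 + 4))/(70 + 4)) + 215790 = √((-26 + 4 + 4*74)/74) + 215790 = √((-26 + 4 + 296)/74) + 215790 = √((1/74)*274) + 215790 = √(137/37) + 215790 = √5069/37 + 215790 = 215790 + √5069/37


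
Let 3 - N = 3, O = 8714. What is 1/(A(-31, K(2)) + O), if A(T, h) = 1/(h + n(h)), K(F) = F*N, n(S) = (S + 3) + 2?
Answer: 5/43571 ≈ 0.00011476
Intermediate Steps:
N = 0 (N = 3 - 1*3 = 3 - 3 = 0)
n(S) = 5 + S (n(S) = (3 + S) + 2 = 5 + S)
K(F) = 0 (K(F) = F*0 = 0)
A(T, h) = 1/(5 + 2*h) (A(T, h) = 1/(h + (5 + h)) = 1/(5 + 2*h))
1/(A(-31, K(2)) + O) = 1/(1/(5 + 2*0) + 8714) = 1/(1/(5 + 0) + 8714) = 1/(1/5 + 8714) = 1/(43571/5) = 5/43571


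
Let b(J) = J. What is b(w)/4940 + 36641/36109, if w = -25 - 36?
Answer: 178803891/178378460 ≈ 1.0024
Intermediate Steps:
w = -61
b(w)/4940 + 36641/36109 = -61/4940 + 36641/36109 = 178803891/178378460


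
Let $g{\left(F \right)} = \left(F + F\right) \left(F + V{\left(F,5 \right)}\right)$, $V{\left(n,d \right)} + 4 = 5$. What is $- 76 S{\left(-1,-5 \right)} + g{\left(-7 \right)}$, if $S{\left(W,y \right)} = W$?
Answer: $160$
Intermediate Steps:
$V{\left(n,d \right)} = 1$ ($V{\left(n,d \right)} = -4 + 5 = 1$)
$g{\left(F \right)} = 2 F \left(1 + F\right)$ ($g{\left(F \right)} = \left(F + F\right) \left(F + 1\right) = 2 F \left(1 + F\right)$)
$- 76 S{\left(-1,-5 \right)} + g{\left(-7 \right)} = \left(-76\right) \left(-1\right) + 2 \left(-7\right) \left(1 - 7\right) = 76 + 2 \left(-7\right) \left(-6\right) = 76 + 84 = 160$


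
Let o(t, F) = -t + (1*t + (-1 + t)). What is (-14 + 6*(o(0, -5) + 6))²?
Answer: 256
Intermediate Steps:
o(t, F) = -1 + t (o(t, F) = -t + (t + (-1 + t)) = -t + (-1 + 2*t) = -1 + t)
(-14 + 6*(o(0, -5) + 6))² = (-14 + 6*((-1 + 0) + 6))² = (-14 + 6*(-1 + 6))² = (-14 + 6*5)² = (-14 + 30)² = 16² = 256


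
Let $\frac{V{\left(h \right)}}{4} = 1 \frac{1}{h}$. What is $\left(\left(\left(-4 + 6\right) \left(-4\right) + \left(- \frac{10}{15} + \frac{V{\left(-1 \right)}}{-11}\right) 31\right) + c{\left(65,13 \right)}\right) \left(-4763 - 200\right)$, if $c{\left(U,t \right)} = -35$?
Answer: $\frac{8581027}{33} \approx 2.6003 \cdot 10^{5}$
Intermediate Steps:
$V{\left(h \right)} = \frac{4}{h}$ ($V{\left(h \right)} = 4 \cdot 1 \frac{1}{h} = \frac{4}{h}$)
$\left(\left(\left(-4 + 6\right) \left(-4\right) + \left(- \frac{10}{15} + \frac{V{\left(-1 \right)}}{-11}\right) 31\right) + c{\left(65,13 \right)}\right) \left(-4763 - 200\right) = \left(\left(\left(-4 + 6\right) \left(-4\right) + \left(- \frac{10}{15} + \frac{4 \frac{1}{-1}}{-11}\right) 31\right) - 35\right) \left(-4763 - 200\right) = \left(\left(2 \left(-4\right) + \left(\left(-10\right) \frac{1}{15} + 4 \left(-1\right) \left(- \frac{1}{11}\right)\right) 31\right) - 35\right) \left(-4963\right) = \left(\left(-8 + \left(- \frac{2}{3} - - \frac{4}{11}\right) 31\right) - 35\right) \left(-4963\right) = \left(\left(-8 + \left(- \frac{2}{3} + \frac{4}{11}\right) 31\right) - 35\right) \left(-4963\right) = \left(\left(-8 - \frac{310}{33}\right) - 35\right) \left(-4963\right) = \left(- \frac{574}{33} - 35\right) \left(-4963\right) = \left(- \frac{1729}{33}\right) \left(-4963\right) = \frac{8581027}{33}$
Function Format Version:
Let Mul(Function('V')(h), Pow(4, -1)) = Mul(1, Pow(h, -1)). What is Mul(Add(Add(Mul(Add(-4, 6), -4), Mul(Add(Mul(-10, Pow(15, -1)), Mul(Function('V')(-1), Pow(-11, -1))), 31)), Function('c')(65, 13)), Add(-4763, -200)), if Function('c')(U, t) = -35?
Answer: Rational(8581027, 33) ≈ 2.6003e+5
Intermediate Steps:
Function('V')(h) = Mul(4, Pow(h, -1)) (Function('V')(h) = Mul(4, Mul(1, Pow(h, -1))) = Mul(4, Pow(h, -1)))
Mul(Add(Add(Mul(Add(-4, 6), -4), Mul(Add(Mul(-10, Pow(15, -1)), Mul(Function('V')(-1), Pow(-11, -1))), 31)), Function('c')(65, 13)), Add(-4763, -200)) = Mul(Add(Add(Mul(Add(-4, 6), -4), Mul(Add(Mul(-10, Pow(15, -1)), Mul(Mul(4, Pow(-1, -1)), Pow(-11, -1))), 31)), -35), Add(-4763, -200)) = Mul(Add(Add(Mul(2, -4), Mul(Add(Mul(-10, Rational(1, 15)), Mul(Mul(4, -1), Rational(-1, 11))), 31)), -35), -4963) = Mul(Add(Add(-8, Mul(Add(Rational(-2, 3), Mul(-4, Rational(-1, 11))), 31)), -35), -4963) = Mul(Add(Add(-8, Mul(Add(Rational(-2, 3), Rational(4, 11)), 31)), -35), -4963) = Mul(Add(Add(-8, Mul(Rational(-10, 33), 31)), -35), -4963) = Mul(Add(Add(-8, Rational(-310, 33)), -35), -4963) = Mul(Add(Rational(-574, 33), -35), -4963) = Mul(Rational(-1729, 33), -4963) = Rational(8581027, 33)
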